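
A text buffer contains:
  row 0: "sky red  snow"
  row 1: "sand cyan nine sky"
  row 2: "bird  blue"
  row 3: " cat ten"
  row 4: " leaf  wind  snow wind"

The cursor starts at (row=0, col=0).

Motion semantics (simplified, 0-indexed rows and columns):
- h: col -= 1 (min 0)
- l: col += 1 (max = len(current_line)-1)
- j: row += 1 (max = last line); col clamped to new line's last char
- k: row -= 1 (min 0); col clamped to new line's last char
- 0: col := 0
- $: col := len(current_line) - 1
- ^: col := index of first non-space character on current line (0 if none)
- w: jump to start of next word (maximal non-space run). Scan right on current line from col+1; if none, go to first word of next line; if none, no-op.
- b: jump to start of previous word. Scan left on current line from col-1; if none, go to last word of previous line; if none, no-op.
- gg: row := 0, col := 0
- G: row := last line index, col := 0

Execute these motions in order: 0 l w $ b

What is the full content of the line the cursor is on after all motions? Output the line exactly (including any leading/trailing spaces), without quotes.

Answer: sky red  snow

Derivation:
After 1 (0): row=0 col=0 char='s'
After 2 (l): row=0 col=1 char='k'
After 3 (w): row=0 col=4 char='r'
After 4 ($): row=0 col=12 char='w'
After 5 (b): row=0 col=9 char='s'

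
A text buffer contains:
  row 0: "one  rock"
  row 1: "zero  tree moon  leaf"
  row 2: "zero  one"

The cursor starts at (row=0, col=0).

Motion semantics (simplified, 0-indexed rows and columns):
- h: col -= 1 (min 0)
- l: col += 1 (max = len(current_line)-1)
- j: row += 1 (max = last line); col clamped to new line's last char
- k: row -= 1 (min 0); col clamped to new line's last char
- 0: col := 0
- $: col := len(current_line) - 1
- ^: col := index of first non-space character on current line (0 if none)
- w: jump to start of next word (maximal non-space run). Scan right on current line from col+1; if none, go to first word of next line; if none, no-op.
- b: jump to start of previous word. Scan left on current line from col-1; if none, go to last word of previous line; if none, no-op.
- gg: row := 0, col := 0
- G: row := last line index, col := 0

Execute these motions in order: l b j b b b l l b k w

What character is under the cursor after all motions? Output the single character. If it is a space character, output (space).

After 1 (l): row=0 col=1 char='n'
After 2 (b): row=0 col=0 char='o'
After 3 (j): row=1 col=0 char='z'
After 4 (b): row=0 col=5 char='r'
After 5 (b): row=0 col=0 char='o'
After 6 (b): row=0 col=0 char='o'
After 7 (l): row=0 col=1 char='n'
After 8 (l): row=0 col=2 char='e'
After 9 (b): row=0 col=0 char='o'
After 10 (k): row=0 col=0 char='o'
After 11 (w): row=0 col=5 char='r'

Answer: r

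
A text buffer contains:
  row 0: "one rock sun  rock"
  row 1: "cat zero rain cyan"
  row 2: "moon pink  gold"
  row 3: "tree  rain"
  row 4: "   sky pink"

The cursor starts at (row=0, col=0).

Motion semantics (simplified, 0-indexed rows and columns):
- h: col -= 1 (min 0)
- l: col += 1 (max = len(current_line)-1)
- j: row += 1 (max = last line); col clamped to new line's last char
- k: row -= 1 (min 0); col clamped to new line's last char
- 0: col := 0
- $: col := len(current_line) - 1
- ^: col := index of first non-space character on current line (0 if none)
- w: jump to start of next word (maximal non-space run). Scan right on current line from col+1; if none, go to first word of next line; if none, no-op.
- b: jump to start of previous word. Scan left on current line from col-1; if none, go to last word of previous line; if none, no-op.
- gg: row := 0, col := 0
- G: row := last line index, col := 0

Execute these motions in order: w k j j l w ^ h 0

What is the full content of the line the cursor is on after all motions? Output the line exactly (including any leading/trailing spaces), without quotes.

After 1 (w): row=0 col=4 char='r'
After 2 (k): row=0 col=4 char='r'
After 3 (j): row=1 col=4 char='z'
After 4 (j): row=2 col=4 char='_'
After 5 (l): row=2 col=5 char='p'
After 6 (w): row=2 col=11 char='g'
After 7 (^): row=2 col=0 char='m'
After 8 (h): row=2 col=0 char='m'
After 9 (0): row=2 col=0 char='m'

Answer: moon pink  gold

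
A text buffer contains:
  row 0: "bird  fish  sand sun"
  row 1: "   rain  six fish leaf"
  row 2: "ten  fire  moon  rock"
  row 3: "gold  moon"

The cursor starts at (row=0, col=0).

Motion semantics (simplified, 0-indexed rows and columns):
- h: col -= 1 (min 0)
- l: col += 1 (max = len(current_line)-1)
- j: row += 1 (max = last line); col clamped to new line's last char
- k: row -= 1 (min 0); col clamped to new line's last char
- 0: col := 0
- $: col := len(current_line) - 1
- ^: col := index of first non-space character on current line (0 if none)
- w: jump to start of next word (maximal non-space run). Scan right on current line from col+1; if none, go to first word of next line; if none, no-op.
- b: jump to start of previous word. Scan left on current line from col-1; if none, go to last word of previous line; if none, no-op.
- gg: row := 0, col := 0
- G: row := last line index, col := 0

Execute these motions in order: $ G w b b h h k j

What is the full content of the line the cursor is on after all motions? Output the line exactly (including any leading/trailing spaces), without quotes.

Answer: ten  fire  moon  rock

Derivation:
After 1 ($): row=0 col=19 char='n'
After 2 (G): row=3 col=0 char='g'
After 3 (w): row=3 col=6 char='m'
After 4 (b): row=3 col=0 char='g'
After 5 (b): row=2 col=17 char='r'
After 6 (h): row=2 col=16 char='_'
After 7 (h): row=2 col=15 char='_'
After 8 (k): row=1 col=15 char='s'
After 9 (j): row=2 col=15 char='_'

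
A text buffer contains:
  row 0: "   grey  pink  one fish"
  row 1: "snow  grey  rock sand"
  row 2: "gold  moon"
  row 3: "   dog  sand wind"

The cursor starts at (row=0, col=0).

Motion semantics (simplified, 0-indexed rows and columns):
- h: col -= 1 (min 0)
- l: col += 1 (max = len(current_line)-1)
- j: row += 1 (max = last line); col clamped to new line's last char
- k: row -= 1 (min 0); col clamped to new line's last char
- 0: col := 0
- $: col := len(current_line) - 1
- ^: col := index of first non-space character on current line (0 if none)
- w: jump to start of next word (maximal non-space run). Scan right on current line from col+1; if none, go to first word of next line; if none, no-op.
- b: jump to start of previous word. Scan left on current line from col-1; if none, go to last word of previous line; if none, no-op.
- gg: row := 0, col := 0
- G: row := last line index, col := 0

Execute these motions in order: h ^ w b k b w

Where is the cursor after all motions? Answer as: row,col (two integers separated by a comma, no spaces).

Answer: 0,9

Derivation:
After 1 (h): row=0 col=0 char='_'
After 2 (^): row=0 col=3 char='g'
After 3 (w): row=0 col=9 char='p'
After 4 (b): row=0 col=3 char='g'
After 5 (k): row=0 col=3 char='g'
After 6 (b): row=0 col=3 char='g'
After 7 (w): row=0 col=9 char='p'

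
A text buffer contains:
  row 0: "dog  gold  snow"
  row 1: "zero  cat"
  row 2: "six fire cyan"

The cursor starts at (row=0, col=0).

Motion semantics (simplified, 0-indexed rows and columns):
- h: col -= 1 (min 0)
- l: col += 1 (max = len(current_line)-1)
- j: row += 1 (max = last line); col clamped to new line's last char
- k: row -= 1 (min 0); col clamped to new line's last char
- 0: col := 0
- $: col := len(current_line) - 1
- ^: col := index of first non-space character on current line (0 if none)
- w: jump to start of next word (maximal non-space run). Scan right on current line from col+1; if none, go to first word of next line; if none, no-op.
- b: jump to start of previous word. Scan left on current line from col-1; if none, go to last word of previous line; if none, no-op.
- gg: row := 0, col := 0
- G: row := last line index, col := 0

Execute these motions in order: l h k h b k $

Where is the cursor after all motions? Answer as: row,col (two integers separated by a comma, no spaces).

Answer: 0,14

Derivation:
After 1 (l): row=0 col=1 char='o'
After 2 (h): row=0 col=0 char='d'
After 3 (k): row=0 col=0 char='d'
After 4 (h): row=0 col=0 char='d'
After 5 (b): row=0 col=0 char='d'
After 6 (k): row=0 col=0 char='d'
After 7 ($): row=0 col=14 char='w'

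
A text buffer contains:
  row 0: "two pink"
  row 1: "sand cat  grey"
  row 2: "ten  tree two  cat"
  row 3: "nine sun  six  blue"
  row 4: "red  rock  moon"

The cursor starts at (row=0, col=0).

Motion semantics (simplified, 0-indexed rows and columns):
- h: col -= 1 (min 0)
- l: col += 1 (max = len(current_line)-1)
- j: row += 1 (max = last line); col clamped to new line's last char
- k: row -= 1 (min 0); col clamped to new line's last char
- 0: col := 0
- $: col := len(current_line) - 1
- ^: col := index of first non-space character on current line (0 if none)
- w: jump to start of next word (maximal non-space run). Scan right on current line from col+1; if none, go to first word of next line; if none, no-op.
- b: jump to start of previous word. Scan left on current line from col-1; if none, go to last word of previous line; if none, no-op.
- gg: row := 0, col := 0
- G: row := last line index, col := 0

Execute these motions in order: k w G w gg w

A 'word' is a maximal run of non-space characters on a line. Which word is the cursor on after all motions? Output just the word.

After 1 (k): row=0 col=0 char='t'
After 2 (w): row=0 col=4 char='p'
After 3 (G): row=4 col=0 char='r'
After 4 (w): row=4 col=5 char='r'
After 5 (gg): row=0 col=0 char='t'
After 6 (w): row=0 col=4 char='p'

Answer: pink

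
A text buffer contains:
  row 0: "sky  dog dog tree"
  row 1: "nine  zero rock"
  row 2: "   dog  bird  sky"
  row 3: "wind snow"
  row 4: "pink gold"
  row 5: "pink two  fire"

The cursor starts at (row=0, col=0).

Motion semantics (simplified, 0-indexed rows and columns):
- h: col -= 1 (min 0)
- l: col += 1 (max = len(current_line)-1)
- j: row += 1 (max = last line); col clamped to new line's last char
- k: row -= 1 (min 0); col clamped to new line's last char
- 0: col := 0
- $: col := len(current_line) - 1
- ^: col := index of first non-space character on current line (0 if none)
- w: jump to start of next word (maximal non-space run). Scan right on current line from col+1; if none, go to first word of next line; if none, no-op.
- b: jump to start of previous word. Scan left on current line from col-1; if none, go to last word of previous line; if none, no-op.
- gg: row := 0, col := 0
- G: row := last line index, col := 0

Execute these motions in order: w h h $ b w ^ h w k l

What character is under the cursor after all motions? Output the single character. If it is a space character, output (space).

After 1 (w): row=0 col=5 char='d'
After 2 (h): row=0 col=4 char='_'
After 3 (h): row=0 col=3 char='_'
After 4 ($): row=0 col=16 char='e'
After 5 (b): row=0 col=13 char='t'
After 6 (w): row=1 col=0 char='n'
After 7 (^): row=1 col=0 char='n'
After 8 (h): row=1 col=0 char='n'
After 9 (w): row=1 col=6 char='z'
After 10 (k): row=0 col=6 char='o'
After 11 (l): row=0 col=7 char='g'

Answer: g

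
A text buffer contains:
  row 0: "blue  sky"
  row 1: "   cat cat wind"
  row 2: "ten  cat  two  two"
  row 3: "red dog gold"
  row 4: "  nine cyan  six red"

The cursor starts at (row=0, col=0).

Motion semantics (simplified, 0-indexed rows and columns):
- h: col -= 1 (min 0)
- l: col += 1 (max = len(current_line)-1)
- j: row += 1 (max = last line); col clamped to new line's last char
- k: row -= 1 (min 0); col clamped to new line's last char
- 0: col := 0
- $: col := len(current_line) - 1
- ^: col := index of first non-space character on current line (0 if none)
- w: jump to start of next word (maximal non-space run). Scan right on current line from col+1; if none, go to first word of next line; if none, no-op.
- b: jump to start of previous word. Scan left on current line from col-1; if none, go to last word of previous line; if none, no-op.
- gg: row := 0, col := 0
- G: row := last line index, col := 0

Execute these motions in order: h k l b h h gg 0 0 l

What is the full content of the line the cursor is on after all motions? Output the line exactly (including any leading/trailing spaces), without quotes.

After 1 (h): row=0 col=0 char='b'
After 2 (k): row=0 col=0 char='b'
After 3 (l): row=0 col=1 char='l'
After 4 (b): row=0 col=0 char='b'
After 5 (h): row=0 col=0 char='b'
After 6 (h): row=0 col=0 char='b'
After 7 (gg): row=0 col=0 char='b'
After 8 (0): row=0 col=0 char='b'
After 9 (0): row=0 col=0 char='b'
After 10 (l): row=0 col=1 char='l'

Answer: blue  sky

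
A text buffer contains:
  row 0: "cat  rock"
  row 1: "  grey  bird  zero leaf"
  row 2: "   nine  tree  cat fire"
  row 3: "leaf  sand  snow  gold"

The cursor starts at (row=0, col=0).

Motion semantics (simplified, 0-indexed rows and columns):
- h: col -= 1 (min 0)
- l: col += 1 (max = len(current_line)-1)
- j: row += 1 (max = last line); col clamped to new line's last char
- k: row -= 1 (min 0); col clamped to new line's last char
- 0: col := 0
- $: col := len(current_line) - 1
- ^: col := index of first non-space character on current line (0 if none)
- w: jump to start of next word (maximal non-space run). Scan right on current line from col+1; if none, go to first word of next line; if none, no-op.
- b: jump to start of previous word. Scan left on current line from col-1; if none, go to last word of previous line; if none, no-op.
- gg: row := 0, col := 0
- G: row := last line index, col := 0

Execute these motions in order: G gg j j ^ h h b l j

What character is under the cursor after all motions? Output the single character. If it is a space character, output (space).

After 1 (G): row=3 col=0 char='l'
After 2 (gg): row=0 col=0 char='c'
After 3 (j): row=1 col=0 char='_'
After 4 (j): row=2 col=0 char='_'
After 5 (^): row=2 col=3 char='n'
After 6 (h): row=2 col=2 char='_'
After 7 (h): row=2 col=1 char='_'
After 8 (b): row=1 col=19 char='l'
After 9 (l): row=1 col=20 char='e'
After 10 (j): row=2 col=20 char='i'

Answer: i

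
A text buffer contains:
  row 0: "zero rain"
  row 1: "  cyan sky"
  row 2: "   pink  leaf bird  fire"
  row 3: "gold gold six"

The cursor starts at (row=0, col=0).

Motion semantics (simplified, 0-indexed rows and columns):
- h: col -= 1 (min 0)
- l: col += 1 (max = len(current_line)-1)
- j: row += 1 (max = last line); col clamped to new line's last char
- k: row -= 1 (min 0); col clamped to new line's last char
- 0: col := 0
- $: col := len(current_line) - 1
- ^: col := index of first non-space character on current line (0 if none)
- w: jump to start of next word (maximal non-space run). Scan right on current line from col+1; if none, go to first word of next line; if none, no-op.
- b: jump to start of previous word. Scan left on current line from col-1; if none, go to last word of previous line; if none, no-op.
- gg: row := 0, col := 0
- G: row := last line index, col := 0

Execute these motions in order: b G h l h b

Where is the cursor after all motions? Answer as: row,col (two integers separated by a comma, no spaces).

Answer: 2,20

Derivation:
After 1 (b): row=0 col=0 char='z'
After 2 (G): row=3 col=0 char='g'
After 3 (h): row=3 col=0 char='g'
After 4 (l): row=3 col=1 char='o'
After 5 (h): row=3 col=0 char='g'
After 6 (b): row=2 col=20 char='f'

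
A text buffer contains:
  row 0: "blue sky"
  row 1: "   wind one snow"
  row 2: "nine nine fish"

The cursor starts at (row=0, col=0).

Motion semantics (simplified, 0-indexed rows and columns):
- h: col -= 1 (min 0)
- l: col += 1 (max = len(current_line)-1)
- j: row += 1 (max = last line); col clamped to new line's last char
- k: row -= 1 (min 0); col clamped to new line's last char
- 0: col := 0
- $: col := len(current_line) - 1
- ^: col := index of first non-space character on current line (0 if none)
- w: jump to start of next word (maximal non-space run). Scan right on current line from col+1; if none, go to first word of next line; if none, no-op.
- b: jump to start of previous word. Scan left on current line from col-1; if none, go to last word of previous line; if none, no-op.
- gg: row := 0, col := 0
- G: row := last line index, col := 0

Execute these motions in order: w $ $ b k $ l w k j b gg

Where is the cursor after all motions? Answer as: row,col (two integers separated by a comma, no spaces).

Answer: 0,0

Derivation:
After 1 (w): row=0 col=5 char='s'
After 2 ($): row=0 col=7 char='y'
After 3 ($): row=0 col=7 char='y'
After 4 (b): row=0 col=5 char='s'
After 5 (k): row=0 col=5 char='s'
After 6 ($): row=0 col=7 char='y'
After 7 (l): row=0 col=7 char='y'
After 8 (w): row=1 col=3 char='w'
After 9 (k): row=0 col=3 char='e'
After 10 (j): row=1 col=3 char='w'
After 11 (b): row=0 col=5 char='s'
After 12 (gg): row=0 col=0 char='b'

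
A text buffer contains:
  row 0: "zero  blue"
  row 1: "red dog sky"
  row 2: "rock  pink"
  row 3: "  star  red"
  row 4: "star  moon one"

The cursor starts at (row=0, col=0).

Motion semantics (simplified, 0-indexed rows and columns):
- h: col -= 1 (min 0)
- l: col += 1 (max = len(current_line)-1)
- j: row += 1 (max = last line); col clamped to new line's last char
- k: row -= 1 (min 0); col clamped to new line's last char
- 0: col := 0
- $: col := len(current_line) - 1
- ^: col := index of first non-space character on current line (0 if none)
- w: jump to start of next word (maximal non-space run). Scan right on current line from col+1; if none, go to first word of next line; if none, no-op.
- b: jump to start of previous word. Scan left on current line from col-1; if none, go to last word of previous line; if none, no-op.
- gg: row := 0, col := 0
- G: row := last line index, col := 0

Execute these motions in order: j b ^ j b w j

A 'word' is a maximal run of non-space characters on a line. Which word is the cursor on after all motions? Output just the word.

Answer: rock

Derivation:
After 1 (j): row=1 col=0 char='r'
After 2 (b): row=0 col=6 char='b'
After 3 (^): row=0 col=0 char='z'
After 4 (j): row=1 col=0 char='r'
After 5 (b): row=0 col=6 char='b'
After 6 (w): row=1 col=0 char='r'
After 7 (j): row=2 col=0 char='r'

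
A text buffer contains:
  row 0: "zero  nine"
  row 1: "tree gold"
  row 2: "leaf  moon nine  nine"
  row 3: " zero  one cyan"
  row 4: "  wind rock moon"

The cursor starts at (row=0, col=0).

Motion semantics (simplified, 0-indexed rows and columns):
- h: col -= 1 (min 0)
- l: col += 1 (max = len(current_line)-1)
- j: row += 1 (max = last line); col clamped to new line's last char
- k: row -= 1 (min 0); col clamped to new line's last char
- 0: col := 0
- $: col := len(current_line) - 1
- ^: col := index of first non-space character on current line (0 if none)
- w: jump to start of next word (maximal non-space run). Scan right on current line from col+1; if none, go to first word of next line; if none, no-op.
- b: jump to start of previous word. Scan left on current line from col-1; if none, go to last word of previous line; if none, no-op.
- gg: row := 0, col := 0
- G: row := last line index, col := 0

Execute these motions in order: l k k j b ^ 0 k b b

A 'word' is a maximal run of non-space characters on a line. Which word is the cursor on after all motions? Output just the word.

After 1 (l): row=0 col=1 char='e'
After 2 (k): row=0 col=1 char='e'
After 3 (k): row=0 col=1 char='e'
After 4 (j): row=1 col=1 char='r'
After 5 (b): row=1 col=0 char='t'
After 6 (^): row=1 col=0 char='t'
After 7 (0): row=1 col=0 char='t'
After 8 (k): row=0 col=0 char='z'
After 9 (b): row=0 col=0 char='z'
After 10 (b): row=0 col=0 char='z'

Answer: zero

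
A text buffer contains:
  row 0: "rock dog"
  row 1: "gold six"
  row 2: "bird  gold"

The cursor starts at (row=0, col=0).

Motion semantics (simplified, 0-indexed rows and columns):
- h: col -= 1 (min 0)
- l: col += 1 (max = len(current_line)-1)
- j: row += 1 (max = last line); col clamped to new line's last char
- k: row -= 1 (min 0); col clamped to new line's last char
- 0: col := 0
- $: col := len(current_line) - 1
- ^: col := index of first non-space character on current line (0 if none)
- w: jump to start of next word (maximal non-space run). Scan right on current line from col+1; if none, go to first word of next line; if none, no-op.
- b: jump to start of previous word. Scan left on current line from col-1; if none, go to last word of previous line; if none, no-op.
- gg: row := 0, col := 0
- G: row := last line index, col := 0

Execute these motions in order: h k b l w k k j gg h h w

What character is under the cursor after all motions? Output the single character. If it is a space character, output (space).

Answer: d

Derivation:
After 1 (h): row=0 col=0 char='r'
After 2 (k): row=0 col=0 char='r'
After 3 (b): row=0 col=0 char='r'
After 4 (l): row=0 col=1 char='o'
After 5 (w): row=0 col=5 char='d'
After 6 (k): row=0 col=5 char='d'
After 7 (k): row=0 col=5 char='d'
After 8 (j): row=1 col=5 char='s'
After 9 (gg): row=0 col=0 char='r'
After 10 (h): row=0 col=0 char='r'
After 11 (h): row=0 col=0 char='r'
After 12 (w): row=0 col=5 char='d'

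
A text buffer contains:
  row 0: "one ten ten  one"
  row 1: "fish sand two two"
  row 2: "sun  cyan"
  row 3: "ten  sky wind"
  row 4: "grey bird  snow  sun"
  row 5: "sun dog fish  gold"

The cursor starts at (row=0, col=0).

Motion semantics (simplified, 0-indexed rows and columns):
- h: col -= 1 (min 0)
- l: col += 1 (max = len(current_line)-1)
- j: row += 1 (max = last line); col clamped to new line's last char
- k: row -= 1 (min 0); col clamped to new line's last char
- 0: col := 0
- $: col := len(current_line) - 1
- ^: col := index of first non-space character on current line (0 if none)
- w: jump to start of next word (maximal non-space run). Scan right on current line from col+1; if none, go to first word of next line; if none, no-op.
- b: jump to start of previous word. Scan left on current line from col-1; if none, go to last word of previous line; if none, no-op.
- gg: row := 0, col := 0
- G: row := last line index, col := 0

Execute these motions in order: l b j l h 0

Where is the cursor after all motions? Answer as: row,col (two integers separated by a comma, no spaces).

Answer: 1,0

Derivation:
After 1 (l): row=0 col=1 char='n'
After 2 (b): row=0 col=0 char='o'
After 3 (j): row=1 col=0 char='f'
After 4 (l): row=1 col=1 char='i'
After 5 (h): row=1 col=0 char='f'
After 6 (0): row=1 col=0 char='f'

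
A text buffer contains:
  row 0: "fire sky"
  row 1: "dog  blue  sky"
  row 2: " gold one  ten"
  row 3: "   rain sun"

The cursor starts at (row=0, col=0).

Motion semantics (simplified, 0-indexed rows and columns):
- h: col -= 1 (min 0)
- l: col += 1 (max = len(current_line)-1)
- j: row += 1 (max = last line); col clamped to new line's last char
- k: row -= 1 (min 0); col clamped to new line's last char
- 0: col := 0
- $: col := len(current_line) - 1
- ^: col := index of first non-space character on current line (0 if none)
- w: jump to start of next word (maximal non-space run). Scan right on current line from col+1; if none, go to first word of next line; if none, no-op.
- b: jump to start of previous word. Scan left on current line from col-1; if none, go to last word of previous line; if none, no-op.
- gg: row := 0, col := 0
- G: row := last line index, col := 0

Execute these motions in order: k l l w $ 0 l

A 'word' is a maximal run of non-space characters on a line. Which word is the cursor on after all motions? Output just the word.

After 1 (k): row=0 col=0 char='f'
After 2 (l): row=0 col=1 char='i'
After 3 (l): row=0 col=2 char='r'
After 4 (w): row=0 col=5 char='s'
After 5 ($): row=0 col=7 char='y'
After 6 (0): row=0 col=0 char='f'
After 7 (l): row=0 col=1 char='i'

Answer: fire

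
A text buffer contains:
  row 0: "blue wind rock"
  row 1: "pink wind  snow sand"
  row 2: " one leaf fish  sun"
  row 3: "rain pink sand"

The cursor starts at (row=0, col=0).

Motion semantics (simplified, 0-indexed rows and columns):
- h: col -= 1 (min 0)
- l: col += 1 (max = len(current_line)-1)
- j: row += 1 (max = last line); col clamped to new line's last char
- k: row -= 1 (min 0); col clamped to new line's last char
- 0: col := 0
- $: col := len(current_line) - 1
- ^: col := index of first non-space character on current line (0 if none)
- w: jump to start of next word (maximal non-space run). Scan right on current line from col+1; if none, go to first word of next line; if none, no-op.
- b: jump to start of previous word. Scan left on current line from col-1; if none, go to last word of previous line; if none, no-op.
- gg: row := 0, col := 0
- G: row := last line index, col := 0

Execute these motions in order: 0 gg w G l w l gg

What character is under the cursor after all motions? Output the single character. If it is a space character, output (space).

After 1 (0): row=0 col=0 char='b'
After 2 (gg): row=0 col=0 char='b'
After 3 (w): row=0 col=5 char='w'
After 4 (G): row=3 col=0 char='r'
After 5 (l): row=3 col=1 char='a'
After 6 (w): row=3 col=5 char='p'
After 7 (l): row=3 col=6 char='i'
After 8 (gg): row=0 col=0 char='b'

Answer: b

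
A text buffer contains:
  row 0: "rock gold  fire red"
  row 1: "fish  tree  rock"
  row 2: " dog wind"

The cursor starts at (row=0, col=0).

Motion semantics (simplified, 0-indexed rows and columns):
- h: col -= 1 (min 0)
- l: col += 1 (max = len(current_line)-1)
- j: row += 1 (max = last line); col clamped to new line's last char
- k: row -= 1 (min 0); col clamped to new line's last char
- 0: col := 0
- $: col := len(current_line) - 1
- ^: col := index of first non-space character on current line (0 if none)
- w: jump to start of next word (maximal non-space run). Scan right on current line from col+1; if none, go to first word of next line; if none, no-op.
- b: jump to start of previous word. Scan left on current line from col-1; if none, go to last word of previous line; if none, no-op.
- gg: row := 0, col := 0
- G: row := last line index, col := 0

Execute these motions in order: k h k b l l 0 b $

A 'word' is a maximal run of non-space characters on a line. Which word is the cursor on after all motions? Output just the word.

After 1 (k): row=0 col=0 char='r'
After 2 (h): row=0 col=0 char='r'
After 3 (k): row=0 col=0 char='r'
After 4 (b): row=0 col=0 char='r'
After 5 (l): row=0 col=1 char='o'
After 6 (l): row=0 col=2 char='c'
After 7 (0): row=0 col=0 char='r'
After 8 (b): row=0 col=0 char='r'
After 9 ($): row=0 col=18 char='d'

Answer: red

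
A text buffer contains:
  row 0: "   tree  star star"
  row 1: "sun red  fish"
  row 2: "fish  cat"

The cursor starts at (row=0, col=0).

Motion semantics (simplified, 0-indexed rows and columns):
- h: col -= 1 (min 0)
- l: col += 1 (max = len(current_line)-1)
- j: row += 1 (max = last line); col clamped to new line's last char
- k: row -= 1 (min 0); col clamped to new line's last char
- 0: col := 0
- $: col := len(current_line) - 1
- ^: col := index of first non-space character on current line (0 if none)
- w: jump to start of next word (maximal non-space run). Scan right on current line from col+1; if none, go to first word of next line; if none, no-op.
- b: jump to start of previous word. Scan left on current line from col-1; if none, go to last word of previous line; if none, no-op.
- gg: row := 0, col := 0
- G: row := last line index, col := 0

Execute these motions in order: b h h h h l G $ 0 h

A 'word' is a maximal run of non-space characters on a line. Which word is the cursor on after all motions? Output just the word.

After 1 (b): row=0 col=0 char='_'
After 2 (h): row=0 col=0 char='_'
After 3 (h): row=0 col=0 char='_'
After 4 (h): row=0 col=0 char='_'
After 5 (h): row=0 col=0 char='_'
After 6 (l): row=0 col=1 char='_'
After 7 (G): row=2 col=0 char='f'
After 8 ($): row=2 col=8 char='t'
After 9 (0): row=2 col=0 char='f'
After 10 (h): row=2 col=0 char='f'

Answer: fish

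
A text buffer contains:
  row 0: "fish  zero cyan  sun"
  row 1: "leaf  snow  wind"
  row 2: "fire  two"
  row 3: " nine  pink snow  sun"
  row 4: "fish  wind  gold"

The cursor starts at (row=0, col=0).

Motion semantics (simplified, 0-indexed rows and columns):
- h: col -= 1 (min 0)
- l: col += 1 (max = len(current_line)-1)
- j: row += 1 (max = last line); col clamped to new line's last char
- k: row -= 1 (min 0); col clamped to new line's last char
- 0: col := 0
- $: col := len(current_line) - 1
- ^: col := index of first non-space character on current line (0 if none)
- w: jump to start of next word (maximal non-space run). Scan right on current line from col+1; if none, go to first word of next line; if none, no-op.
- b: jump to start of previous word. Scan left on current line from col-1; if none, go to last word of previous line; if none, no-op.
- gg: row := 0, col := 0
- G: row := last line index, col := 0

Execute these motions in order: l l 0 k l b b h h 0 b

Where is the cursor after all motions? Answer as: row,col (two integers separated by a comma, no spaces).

After 1 (l): row=0 col=1 char='i'
After 2 (l): row=0 col=2 char='s'
After 3 (0): row=0 col=0 char='f'
After 4 (k): row=0 col=0 char='f'
After 5 (l): row=0 col=1 char='i'
After 6 (b): row=0 col=0 char='f'
After 7 (b): row=0 col=0 char='f'
After 8 (h): row=0 col=0 char='f'
After 9 (h): row=0 col=0 char='f'
After 10 (0): row=0 col=0 char='f'
After 11 (b): row=0 col=0 char='f'

Answer: 0,0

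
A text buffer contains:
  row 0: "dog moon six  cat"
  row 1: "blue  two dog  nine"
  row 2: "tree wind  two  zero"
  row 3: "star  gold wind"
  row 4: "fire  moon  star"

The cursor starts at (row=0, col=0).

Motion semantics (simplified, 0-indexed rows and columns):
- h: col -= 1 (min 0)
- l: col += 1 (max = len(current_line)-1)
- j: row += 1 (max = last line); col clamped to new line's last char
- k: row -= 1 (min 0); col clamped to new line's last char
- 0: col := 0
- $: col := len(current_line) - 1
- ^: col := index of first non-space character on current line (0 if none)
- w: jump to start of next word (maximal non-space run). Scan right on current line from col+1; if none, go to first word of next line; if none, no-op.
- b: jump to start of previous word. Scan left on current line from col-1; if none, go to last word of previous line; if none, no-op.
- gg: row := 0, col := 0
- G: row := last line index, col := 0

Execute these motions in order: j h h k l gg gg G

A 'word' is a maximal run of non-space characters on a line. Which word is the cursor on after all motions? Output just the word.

After 1 (j): row=1 col=0 char='b'
After 2 (h): row=1 col=0 char='b'
After 3 (h): row=1 col=0 char='b'
After 4 (k): row=0 col=0 char='d'
After 5 (l): row=0 col=1 char='o'
After 6 (gg): row=0 col=0 char='d'
After 7 (gg): row=0 col=0 char='d'
After 8 (G): row=4 col=0 char='f'

Answer: fire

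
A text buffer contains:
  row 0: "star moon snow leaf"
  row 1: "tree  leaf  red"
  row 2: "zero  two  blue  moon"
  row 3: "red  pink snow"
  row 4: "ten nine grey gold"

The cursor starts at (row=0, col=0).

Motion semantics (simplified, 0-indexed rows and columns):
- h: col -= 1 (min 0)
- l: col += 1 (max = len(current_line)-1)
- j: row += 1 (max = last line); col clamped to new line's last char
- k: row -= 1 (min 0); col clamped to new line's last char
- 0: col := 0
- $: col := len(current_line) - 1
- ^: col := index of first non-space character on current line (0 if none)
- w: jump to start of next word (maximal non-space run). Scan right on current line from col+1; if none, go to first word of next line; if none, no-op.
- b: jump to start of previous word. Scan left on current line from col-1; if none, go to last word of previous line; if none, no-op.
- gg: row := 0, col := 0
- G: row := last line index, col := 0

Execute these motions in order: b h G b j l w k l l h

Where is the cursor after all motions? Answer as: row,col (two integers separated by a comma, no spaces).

After 1 (b): row=0 col=0 char='s'
After 2 (h): row=0 col=0 char='s'
After 3 (G): row=4 col=0 char='t'
After 4 (b): row=3 col=10 char='s'
After 5 (j): row=4 col=10 char='r'
After 6 (l): row=4 col=11 char='e'
After 7 (w): row=4 col=14 char='g'
After 8 (k): row=3 col=13 char='w'
After 9 (l): row=3 col=13 char='w'
After 10 (l): row=3 col=13 char='w'
After 11 (h): row=3 col=12 char='o'

Answer: 3,12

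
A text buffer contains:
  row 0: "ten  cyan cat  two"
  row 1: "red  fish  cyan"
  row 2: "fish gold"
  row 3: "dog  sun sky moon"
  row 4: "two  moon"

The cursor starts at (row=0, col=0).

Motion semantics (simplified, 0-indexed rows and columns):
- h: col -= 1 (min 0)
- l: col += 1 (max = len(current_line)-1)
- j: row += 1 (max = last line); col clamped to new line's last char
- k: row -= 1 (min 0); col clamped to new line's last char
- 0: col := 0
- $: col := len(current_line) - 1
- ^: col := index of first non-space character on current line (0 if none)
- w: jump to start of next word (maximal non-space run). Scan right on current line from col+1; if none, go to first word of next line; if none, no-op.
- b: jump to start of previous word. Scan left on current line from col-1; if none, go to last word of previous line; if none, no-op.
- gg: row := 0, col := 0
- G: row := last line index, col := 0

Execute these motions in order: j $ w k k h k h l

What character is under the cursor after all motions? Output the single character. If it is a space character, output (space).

Answer: e

Derivation:
After 1 (j): row=1 col=0 char='r'
After 2 ($): row=1 col=14 char='n'
After 3 (w): row=2 col=0 char='f'
After 4 (k): row=1 col=0 char='r'
After 5 (k): row=0 col=0 char='t'
After 6 (h): row=0 col=0 char='t'
After 7 (k): row=0 col=0 char='t'
After 8 (h): row=0 col=0 char='t'
After 9 (l): row=0 col=1 char='e'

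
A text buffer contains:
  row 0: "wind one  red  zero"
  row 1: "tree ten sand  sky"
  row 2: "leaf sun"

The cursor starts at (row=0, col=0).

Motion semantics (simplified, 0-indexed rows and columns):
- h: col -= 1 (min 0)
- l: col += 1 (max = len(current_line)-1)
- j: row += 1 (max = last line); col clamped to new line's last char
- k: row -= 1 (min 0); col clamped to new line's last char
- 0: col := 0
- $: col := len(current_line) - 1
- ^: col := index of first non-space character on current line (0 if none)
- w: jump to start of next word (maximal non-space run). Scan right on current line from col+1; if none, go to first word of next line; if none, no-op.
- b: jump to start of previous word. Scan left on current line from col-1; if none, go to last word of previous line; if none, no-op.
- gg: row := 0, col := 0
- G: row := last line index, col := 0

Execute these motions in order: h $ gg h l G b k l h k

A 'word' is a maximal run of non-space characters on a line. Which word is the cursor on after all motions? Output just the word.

Answer: zero

Derivation:
After 1 (h): row=0 col=0 char='w'
After 2 ($): row=0 col=18 char='o'
After 3 (gg): row=0 col=0 char='w'
After 4 (h): row=0 col=0 char='w'
After 5 (l): row=0 col=1 char='i'
After 6 (G): row=2 col=0 char='l'
After 7 (b): row=1 col=15 char='s'
After 8 (k): row=0 col=15 char='z'
After 9 (l): row=0 col=16 char='e'
After 10 (h): row=0 col=15 char='z'
After 11 (k): row=0 col=15 char='z'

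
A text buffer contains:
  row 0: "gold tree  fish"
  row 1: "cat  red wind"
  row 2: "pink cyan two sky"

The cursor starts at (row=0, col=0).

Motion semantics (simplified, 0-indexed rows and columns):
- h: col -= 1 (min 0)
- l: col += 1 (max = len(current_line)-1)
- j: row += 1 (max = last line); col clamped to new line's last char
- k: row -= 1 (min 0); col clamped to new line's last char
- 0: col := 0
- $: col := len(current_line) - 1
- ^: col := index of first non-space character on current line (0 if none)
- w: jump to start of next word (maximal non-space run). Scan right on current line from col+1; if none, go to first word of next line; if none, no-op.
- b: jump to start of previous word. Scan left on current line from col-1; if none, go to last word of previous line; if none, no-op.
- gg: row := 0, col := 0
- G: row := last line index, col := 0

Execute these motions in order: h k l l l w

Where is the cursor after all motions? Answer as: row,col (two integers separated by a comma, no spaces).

Answer: 0,5

Derivation:
After 1 (h): row=0 col=0 char='g'
After 2 (k): row=0 col=0 char='g'
After 3 (l): row=0 col=1 char='o'
After 4 (l): row=0 col=2 char='l'
After 5 (l): row=0 col=3 char='d'
After 6 (w): row=0 col=5 char='t'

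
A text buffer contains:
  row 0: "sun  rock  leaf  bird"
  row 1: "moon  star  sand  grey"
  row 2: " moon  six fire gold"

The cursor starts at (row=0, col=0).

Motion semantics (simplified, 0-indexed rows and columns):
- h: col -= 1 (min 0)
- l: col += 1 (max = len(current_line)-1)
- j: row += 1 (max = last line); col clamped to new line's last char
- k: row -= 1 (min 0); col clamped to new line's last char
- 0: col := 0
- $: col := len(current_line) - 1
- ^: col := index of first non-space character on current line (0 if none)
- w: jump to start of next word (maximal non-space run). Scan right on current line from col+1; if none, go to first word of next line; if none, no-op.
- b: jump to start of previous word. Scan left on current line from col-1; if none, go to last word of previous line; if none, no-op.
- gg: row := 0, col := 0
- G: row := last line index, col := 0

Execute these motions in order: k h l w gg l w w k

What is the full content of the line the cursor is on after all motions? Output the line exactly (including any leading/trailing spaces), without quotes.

After 1 (k): row=0 col=0 char='s'
After 2 (h): row=0 col=0 char='s'
After 3 (l): row=0 col=1 char='u'
After 4 (w): row=0 col=5 char='r'
After 5 (gg): row=0 col=0 char='s'
After 6 (l): row=0 col=1 char='u'
After 7 (w): row=0 col=5 char='r'
After 8 (w): row=0 col=11 char='l'
After 9 (k): row=0 col=11 char='l'

Answer: sun  rock  leaf  bird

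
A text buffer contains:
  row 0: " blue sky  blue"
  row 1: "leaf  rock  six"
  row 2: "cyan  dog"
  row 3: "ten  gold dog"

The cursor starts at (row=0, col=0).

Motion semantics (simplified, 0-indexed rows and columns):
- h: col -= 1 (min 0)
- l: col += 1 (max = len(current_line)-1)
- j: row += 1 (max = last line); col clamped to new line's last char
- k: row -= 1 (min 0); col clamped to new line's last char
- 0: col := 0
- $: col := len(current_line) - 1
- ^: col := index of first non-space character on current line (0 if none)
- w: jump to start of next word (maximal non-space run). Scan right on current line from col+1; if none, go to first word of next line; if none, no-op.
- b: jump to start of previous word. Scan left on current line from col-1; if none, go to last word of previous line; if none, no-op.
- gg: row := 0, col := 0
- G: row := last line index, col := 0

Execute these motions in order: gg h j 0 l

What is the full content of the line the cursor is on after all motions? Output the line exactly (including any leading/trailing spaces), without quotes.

After 1 (gg): row=0 col=0 char='_'
After 2 (h): row=0 col=0 char='_'
After 3 (j): row=1 col=0 char='l'
After 4 (0): row=1 col=0 char='l'
After 5 (l): row=1 col=1 char='e'

Answer: leaf  rock  six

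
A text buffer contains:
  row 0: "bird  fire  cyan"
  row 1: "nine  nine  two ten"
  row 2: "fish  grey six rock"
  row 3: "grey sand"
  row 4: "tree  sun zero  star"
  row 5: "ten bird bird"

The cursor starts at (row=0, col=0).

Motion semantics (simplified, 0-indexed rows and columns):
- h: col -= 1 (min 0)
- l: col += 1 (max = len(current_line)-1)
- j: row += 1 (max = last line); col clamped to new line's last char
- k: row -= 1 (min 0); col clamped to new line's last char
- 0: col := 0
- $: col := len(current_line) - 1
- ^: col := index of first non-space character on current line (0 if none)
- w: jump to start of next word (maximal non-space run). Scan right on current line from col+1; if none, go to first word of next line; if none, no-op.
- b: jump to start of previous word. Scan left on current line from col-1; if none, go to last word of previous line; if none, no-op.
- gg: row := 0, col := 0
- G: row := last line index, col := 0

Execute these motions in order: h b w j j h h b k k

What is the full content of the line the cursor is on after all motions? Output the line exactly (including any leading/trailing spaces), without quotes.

After 1 (h): row=0 col=0 char='b'
After 2 (b): row=0 col=0 char='b'
After 3 (w): row=0 col=6 char='f'
After 4 (j): row=1 col=6 char='n'
After 5 (j): row=2 col=6 char='g'
After 6 (h): row=2 col=5 char='_'
After 7 (h): row=2 col=4 char='_'
After 8 (b): row=2 col=0 char='f'
After 9 (k): row=1 col=0 char='n'
After 10 (k): row=0 col=0 char='b'

Answer: bird  fire  cyan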